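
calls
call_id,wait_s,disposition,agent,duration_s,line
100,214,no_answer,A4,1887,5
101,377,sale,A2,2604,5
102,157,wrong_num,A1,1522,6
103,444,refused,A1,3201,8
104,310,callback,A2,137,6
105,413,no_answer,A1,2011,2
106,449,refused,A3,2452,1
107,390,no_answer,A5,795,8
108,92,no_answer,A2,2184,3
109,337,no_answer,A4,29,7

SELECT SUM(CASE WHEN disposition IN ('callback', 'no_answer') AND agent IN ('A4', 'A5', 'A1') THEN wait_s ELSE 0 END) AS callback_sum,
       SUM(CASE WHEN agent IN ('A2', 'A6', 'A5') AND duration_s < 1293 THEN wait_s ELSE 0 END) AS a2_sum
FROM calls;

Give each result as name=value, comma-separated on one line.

[callback_sum: disposition IN ('callback', 'no_answer') AND agent IN ('A4', 'A5', 'A1')]
call_id=100: ✓ → 214
call_id=101: ✗
call_id=102: ✗
call_id=103: ✗
call_id=104: ✗
call_id=105: ✓ → 413
call_id=106: ✗
call_id=107: ✓ → 390
call_id=108: ✗
call_id=109: ✓ → 337
callback_sum = 214 + 413 + 390 + 337 = 1354
—
[a2_sum: agent IN ('A2', 'A6', 'A5') AND duration_s < 1293]
call_id=100: ✗
call_id=101: ✗
call_id=102: ✗
call_id=103: ✗
call_id=104: ✓ → 310
call_id=105: ✗
call_id=106: ✗
call_id=107: ✓ → 390
call_id=108: ✗
call_id=109: ✗
a2_sum = 310 + 390 = 700

callback_sum=1354, a2_sum=700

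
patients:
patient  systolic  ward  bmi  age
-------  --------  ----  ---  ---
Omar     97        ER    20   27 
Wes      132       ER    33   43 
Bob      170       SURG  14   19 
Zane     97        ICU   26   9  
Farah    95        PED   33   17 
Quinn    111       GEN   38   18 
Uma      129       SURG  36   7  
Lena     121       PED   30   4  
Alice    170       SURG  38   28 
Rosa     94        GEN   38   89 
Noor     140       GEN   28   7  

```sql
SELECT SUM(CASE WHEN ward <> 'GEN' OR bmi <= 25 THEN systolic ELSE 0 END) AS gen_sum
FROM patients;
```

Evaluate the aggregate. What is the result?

1011

patient=Omar: ✓ → 97
patient=Wes: ✓ → 132
patient=Bob: ✓ → 170
patient=Zane: ✓ → 97
patient=Farah: ✓ → 95
patient=Quinn: ✗
patient=Uma: ✓ → 129
patient=Lena: ✓ → 121
patient=Alice: ✓ → 170
patient=Rosa: ✗
patient=Noor: ✗
gen_sum = 97 + 132 + 170 + 97 + 95 + 129 + 121 + 170 = 1011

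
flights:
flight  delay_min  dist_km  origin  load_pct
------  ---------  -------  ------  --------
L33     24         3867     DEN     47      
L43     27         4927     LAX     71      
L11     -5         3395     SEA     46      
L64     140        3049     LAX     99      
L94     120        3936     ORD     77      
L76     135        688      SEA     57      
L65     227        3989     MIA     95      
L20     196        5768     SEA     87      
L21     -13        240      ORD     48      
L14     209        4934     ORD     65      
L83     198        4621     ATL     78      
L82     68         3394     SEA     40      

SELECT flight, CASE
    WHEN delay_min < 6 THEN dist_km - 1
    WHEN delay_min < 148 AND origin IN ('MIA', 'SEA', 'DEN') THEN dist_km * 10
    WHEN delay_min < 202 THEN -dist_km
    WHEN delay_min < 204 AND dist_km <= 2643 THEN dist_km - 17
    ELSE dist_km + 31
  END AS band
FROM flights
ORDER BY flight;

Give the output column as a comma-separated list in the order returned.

flight=L11: delay_min < 6 → 3394
flight=L14: ELSE → 4965
flight=L20: delay_min < 202 → -5768
flight=L21: delay_min < 6 → 239
flight=L33: delay_min < 148 AND origin IN ('MIA', 'SEA', 'DEN') → 38670
flight=L43: delay_min < 202 → -4927
flight=L64: delay_min < 202 → -3049
flight=L65: ELSE → 4020
flight=L76: delay_min < 148 AND origin IN ('MIA', 'SEA', 'DEN') → 6880
flight=L82: delay_min < 148 AND origin IN ('MIA', 'SEA', 'DEN') → 33940
flight=L83: delay_min < 202 → -4621
flight=L94: delay_min < 202 → -3936

3394, 4965, -5768, 239, 38670, -4927, -3049, 4020, 6880, 33940, -4621, -3936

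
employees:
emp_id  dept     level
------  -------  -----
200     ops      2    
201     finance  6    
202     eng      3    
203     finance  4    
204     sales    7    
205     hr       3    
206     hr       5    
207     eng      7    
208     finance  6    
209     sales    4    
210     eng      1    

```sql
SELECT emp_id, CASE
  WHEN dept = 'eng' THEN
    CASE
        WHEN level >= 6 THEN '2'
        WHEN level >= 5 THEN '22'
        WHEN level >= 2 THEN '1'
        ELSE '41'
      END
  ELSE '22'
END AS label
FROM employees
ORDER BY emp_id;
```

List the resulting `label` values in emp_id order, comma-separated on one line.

22, 22, 1, 22, 22, 22, 22, 2, 22, 22, 41

emp_id=200: dept='ops' → outer ELSE → 22
emp_id=201: dept='finance' → outer ELSE → 22
emp_id=202: dept='eng' → inner[level >= 2] → 1
emp_id=203: dept='finance' → outer ELSE → 22
emp_id=204: dept='sales' → outer ELSE → 22
emp_id=205: dept='hr' → outer ELSE → 22
emp_id=206: dept='hr' → outer ELSE → 22
emp_id=207: dept='eng' → inner[level >= 6] → 2
emp_id=208: dept='finance' → outer ELSE → 22
emp_id=209: dept='sales' → outer ELSE → 22
emp_id=210: dept='eng' → inner[ELSE] → 41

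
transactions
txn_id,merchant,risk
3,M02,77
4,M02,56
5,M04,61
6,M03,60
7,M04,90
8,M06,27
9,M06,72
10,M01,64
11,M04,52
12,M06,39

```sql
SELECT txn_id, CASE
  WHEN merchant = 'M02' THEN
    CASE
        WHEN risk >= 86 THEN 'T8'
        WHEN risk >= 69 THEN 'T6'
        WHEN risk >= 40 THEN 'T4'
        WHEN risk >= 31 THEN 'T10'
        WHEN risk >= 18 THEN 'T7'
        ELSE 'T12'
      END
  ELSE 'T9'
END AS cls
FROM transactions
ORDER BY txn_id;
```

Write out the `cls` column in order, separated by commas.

T6, T4, T9, T9, T9, T9, T9, T9, T9, T9

txn_id=3: merchant='M02' → inner[risk >= 69] → T6
txn_id=4: merchant='M02' → inner[risk >= 40] → T4
txn_id=5: merchant='M04' → outer ELSE → T9
txn_id=6: merchant='M03' → outer ELSE → T9
txn_id=7: merchant='M04' → outer ELSE → T9
txn_id=8: merchant='M06' → outer ELSE → T9
txn_id=9: merchant='M06' → outer ELSE → T9
txn_id=10: merchant='M01' → outer ELSE → T9
txn_id=11: merchant='M04' → outer ELSE → T9
txn_id=12: merchant='M06' → outer ELSE → T9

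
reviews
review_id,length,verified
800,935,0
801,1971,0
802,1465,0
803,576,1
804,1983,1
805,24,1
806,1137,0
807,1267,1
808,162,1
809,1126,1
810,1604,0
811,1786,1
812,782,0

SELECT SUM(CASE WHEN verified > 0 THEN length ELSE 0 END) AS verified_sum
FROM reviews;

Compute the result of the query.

6924

review_id=800: ✗
review_id=801: ✗
review_id=802: ✗
review_id=803: ✓ → 576
review_id=804: ✓ → 1983
review_id=805: ✓ → 24
review_id=806: ✗
review_id=807: ✓ → 1267
review_id=808: ✓ → 162
review_id=809: ✓ → 1126
review_id=810: ✗
review_id=811: ✓ → 1786
review_id=812: ✗
verified_sum = 576 + 1983 + 24 + 1267 + 162 + 1126 + 1786 = 6924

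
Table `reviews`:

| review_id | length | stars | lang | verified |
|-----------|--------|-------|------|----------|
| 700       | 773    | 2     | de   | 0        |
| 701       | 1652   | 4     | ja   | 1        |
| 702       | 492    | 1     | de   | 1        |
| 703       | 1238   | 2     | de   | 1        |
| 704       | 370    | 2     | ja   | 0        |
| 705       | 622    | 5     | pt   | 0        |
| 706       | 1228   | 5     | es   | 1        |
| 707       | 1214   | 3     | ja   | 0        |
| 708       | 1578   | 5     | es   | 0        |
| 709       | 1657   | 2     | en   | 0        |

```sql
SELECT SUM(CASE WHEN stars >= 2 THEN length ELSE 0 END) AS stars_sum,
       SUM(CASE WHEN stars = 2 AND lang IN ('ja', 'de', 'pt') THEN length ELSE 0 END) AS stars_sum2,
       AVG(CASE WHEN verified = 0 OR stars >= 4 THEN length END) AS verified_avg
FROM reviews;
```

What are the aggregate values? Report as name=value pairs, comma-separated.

stars_sum=10332, stars_sum2=2381, verified_avg=1136.75

[stars_sum: stars >= 2]
review_id=700: ✓ → 773
review_id=701: ✓ → 1652
review_id=702: ✗
review_id=703: ✓ → 1238
review_id=704: ✓ → 370
review_id=705: ✓ → 622
review_id=706: ✓ → 1228
review_id=707: ✓ → 1214
review_id=708: ✓ → 1578
review_id=709: ✓ → 1657
stars_sum = 773 + 1652 + 1238 + 370 + 622 + 1228 + 1214 + 1578 + 1657 = 10332
—
[stars_sum2: stars = 2 AND lang IN ('ja', 'de', 'pt')]
review_id=700: ✓ → 773
review_id=701: ✗
review_id=702: ✗
review_id=703: ✓ → 1238
review_id=704: ✓ → 370
review_id=705: ✗
review_id=706: ✗
review_id=707: ✗
review_id=708: ✗
review_id=709: ✗
stars_sum2 = 773 + 1238 + 370 = 2381
—
[verified_avg: verified = 0 OR stars >= 4]
review_id=700: ✓ → 773
review_id=701: ✓ → 1652
review_id=702: ✗
review_id=703: ✗
review_id=704: ✓ → 370
review_id=705: ✓ → 622
review_id=706: ✓ → 1228
review_id=707: ✓ → 1214
review_id=708: ✓ → 1578
review_id=709: ✓ → 1657
verified_avg = (773 + 1652 + 370 + 622 + 1228 + 1214 + 1578 + 1657) / 8 = 1136.75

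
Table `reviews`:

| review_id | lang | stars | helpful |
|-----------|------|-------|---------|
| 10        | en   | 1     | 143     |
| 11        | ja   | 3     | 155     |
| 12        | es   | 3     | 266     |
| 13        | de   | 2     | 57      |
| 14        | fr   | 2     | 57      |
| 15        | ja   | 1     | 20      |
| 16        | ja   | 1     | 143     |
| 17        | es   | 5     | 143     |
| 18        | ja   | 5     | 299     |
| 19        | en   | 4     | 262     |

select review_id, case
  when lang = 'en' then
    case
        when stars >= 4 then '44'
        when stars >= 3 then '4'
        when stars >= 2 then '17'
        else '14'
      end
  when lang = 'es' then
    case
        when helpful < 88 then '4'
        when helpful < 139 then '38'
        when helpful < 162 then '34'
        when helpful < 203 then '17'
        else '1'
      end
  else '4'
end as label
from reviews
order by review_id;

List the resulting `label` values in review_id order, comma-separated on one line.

14, 4, 1, 4, 4, 4, 4, 34, 4, 44

review_id=10: lang='en' → inner[ELSE] → 14
review_id=11: lang='ja' → outer ELSE → 4
review_id=12: lang='es' → inner[ELSE] → 1
review_id=13: lang='de' → outer ELSE → 4
review_id=14: lang='fr' → outer ELSE → 4
review_id=15: lang='ja' → outer ELSE → 4
review_id=16: lang='ja' → outer ELSE → 4
review_id=17: lang='es' → inner[helpful < 162] → 34
review_id=18: lang='ja' → outer ELSE → 4
review_id=19: lang='en' → inner[stars >= 4] → 44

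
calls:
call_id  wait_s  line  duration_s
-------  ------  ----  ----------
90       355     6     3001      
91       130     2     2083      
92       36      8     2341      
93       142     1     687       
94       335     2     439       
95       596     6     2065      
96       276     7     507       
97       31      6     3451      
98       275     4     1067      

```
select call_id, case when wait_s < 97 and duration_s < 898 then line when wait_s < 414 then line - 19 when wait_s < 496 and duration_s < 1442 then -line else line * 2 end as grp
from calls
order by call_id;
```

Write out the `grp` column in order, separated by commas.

call_id=90: wait_s < 414 → -13
call_id=91: wait_s < 414 → -17
call_id=92: wait_s < 414 → -11
call_id=93: wait_s < 414 → -18
call_id=94: wait_s < 414 → -17
call_id=95: ELSE → 12
call_id=96: wait_s < 414 → -12
call_id=97: wait_s < 414 → -13
call_id=98: wait_s < 414 → -15

-13, -17, -11, -18, -17, 12, -12, -13, -15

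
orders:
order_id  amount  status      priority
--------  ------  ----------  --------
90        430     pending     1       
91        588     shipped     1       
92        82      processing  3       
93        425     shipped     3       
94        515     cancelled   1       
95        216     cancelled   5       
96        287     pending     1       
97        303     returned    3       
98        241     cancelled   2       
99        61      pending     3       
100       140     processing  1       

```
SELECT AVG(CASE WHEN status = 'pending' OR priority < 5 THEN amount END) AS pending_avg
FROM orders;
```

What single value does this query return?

order_id=90: ✓ → 430
order_id=91: ✓ → 588
order_id=92: ✓ → 82
order_id=93: ✓ → 425
order_id=94: ✓ → 515
order_id=95: ✗
order_id=96: ✓ → 287
order_id=97: ✓ → 303
order_id=98: ✓ → 241
order_id=99: ✓ → 61
order_id=100: ✓ → 140
pending_avg = (430 + 588 + 82 + 425 + 515 + 287 + 303 + 241 + 61 + 140) / 10 = 307.2

307.2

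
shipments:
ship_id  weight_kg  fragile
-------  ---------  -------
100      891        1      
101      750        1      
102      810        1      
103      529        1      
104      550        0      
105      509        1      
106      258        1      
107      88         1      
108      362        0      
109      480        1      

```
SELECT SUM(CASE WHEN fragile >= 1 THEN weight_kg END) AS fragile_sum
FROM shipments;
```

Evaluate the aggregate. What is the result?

4315

ship_id=100: ✓ → 891
ship_id=101: ✓ → 750
ship_id=102: ✓ → 810
ship_id=103: ✓ → 529
ship_id=104: ✗
ship_id=105: ✓ → 509
ship_id=106: ✓ → 258
ship_id=107: ✓ → 88
ship_id=108: ✗
ship_id=109: ✓ → 480
fragile_sum = 891 + 750 + 810 + 529 + 509 + 258 + 88 + 480 = 4315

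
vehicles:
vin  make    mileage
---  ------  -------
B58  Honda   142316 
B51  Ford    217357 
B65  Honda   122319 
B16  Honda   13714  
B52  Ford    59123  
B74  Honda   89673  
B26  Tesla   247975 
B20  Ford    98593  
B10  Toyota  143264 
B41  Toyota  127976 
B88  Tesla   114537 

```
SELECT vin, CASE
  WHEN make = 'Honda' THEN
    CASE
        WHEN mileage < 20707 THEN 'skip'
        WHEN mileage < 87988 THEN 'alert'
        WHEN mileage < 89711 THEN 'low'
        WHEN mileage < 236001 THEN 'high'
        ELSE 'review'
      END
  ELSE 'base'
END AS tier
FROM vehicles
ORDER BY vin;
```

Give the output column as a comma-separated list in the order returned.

base, skip, base, base, base, base, base, high, high, low, base

vin=B10: make='Toyota' → outer ELSE → base
vin=B16: make='Honda' → inner[mileage < 20707] → skip
vin=B20: make='Ford' → outer ELSE → base
vin=B26: make='Tesla' → outer ELSE → base
vin=B41: make='Toyota' → outer ELSE → base
vin=B51: make='Ford' → outer ELSE → base
vin=B52: make='Ford' → outer ELSE → base
vin=B58: make='Honda' → inner[mileage < 236001] → high
vin=B65: make='Honda' → inner[mileage < 236001] → high
vin=B74: make='Honda' → inner[mileage < 89711] → low
vin=B88: make='Tesla' → outer ELSE → base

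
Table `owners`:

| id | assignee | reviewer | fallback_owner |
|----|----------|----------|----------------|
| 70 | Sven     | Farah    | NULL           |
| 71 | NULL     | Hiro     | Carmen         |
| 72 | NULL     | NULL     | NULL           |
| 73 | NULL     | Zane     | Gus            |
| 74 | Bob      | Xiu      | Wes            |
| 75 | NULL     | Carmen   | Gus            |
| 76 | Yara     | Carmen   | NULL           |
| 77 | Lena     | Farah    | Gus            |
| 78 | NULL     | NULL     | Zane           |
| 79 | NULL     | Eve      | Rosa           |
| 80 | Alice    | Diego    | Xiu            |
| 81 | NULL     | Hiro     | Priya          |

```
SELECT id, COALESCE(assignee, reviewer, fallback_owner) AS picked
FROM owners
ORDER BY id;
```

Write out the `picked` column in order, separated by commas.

Sven, Hiro, NULL, Zane, Bob, Carmen, Yara, Lena, Zane, Eve, Alice, Hiro

id=70: assignee=Sven → Sven
id=71: assignee=NULL, reviewer=Hiro → Hiro
id=72: assignee=NULL, reviewer=NULL, fallback_owner=NULL (all NULL) → NULL
id=73: assignee=NULL, reviewer=Zane → Zane
id=74: assignee=Bob → Bob
id=75: assignee=NULL, reviewer=Carmen → Carmen
id=76: assignee=Yara → Yara
id=77: assignee=Lena → Lena
id=78: assignee=NULL, reviewer=NULL, fallback_owner=Zane → Zane
id=79: assignee=NULL, reviewer=Eve → Eve
id=80: assignee=Alice → Alice
id=81: assignee=NULL, reviewer=Hiro → Hiro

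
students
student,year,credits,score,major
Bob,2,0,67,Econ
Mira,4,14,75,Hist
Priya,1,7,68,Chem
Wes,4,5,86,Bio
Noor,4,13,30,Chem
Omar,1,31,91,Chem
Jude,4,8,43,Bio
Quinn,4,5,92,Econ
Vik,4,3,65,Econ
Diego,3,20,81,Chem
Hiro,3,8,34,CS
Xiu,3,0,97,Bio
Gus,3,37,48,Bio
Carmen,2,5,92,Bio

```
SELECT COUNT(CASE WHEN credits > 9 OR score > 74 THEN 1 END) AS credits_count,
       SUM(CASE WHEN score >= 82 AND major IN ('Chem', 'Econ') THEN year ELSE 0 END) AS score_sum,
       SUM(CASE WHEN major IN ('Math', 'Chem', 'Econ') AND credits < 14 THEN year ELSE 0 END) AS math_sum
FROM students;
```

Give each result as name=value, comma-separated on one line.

[credits_count: credits > 9 OR score > 74]
student=Bob: ✗
student=Mira: ✓ → 1
student=Priya: ✗
student=Wes: ✓ → 1
student=Noor: ✓ → 1
student=Omar: ✓ → 1
student=Jude: ✗
student=Quinn: ✓ → 1
student=Vik: ✗
student=Diego: ✓ → 1
student=Hiro: ✗
student=Xiu: ✓ → 1
student=Gus: ✓ → 1
student=Carmen: ✓ → 1
credits_count = COUNT(1, 1, 1, 1, 1, 1, 1, 1, 1) = 9
—
[score_sum: score >= 82 AND major IN ('Chem', 'Econ')]
student=Bob: ✗
student=Mira: ✗
student=Priya: ✗
student=Wes: ✗
student=Noor: ✗
student=Omar: ✓ → 1
student=Jude: ✗
student=Quinn: ✓ → 4
student=Vik: ✗
student=Diego: ✗
student=Hiro: ✗
student=Xiu: ✗
student=Gus: ✗
student=Carmen: ✗
score_sum = 1 + 4 = 5
—
[math_sum: major IN ('Math', 'Chem', 'Econ') AND credits < 14]
student=Bob: ✓ → 2
student=Mira: ✗
student=Priya: ✓ → 1
student=Wes: ✗
student=Noor: ✓ → 4
student=Omar: ✗
student=Jude: ✗
student=Quinn: ✓ → 4
student=Vik: ✓ → 4
student=Diego: ✗
student=Hiro: ✗
student=Xiu: ✗
student=Gus: ✗
student=Carmen: ✗
math_sum = 2 + 1 + 4 + 4 + 4 = 15

credits_count=9, score_sum=5, math_sum=15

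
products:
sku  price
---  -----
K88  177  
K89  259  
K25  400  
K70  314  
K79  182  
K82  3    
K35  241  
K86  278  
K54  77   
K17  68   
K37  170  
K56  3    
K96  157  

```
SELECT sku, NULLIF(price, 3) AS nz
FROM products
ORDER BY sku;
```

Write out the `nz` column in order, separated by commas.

68, 400, 241, 170, 77, NULL, 314, 182, NULL, 278, 177, 259, 157

sku=K17: price=68 vs 3: differ → 68
sku=K25: price=400 vs 3: differ → 400
sku=K35: price=241 vs 3: differ → 241
sku=K37: price=170 vs 3: differ → 170
sku=K54: price=77 vs 3: differ → 77
sku=K56: price=3 vs 3: equal → NULL
sku=K70: price=314 vs 3: differ → 314
sku=K79: price=182 vs 3: differ → 182
sku=K82: price=3 vs 3: equal → NULL
sku=K86: price=278 vs 3: differ → 278
sku=K88: price=177 vs 3: differ → 177
sku=K89: price=259 vs 3: differ → 259
sku=K96: price=157 vs 3: differ → 157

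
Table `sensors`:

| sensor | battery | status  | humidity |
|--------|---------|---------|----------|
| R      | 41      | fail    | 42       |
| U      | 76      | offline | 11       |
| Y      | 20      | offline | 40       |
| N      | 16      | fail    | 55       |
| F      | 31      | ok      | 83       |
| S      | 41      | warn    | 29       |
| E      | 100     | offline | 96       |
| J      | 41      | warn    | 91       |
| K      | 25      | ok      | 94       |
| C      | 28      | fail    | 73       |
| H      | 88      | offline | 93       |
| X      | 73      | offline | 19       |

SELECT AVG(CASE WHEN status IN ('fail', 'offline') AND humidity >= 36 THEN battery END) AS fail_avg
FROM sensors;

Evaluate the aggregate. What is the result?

48.8333333333

sensor=R: ✓ → 41
sensor=U: ✗
sensor=Y: ✓ → 20
sensor=N: ✓ → 16
sensor=F: ✗
sensor=S: ✗
sensor=E: ✓ → 100
sensor=J: ✗
sensor=K: ✗
sensor=C: ✓ → 28
sensor=H: ✓ → 88
sensor=X: ✗
fail_avg = (41 + 20 + 16 + 100 + 28 + 88) / 6 = 48.8333333333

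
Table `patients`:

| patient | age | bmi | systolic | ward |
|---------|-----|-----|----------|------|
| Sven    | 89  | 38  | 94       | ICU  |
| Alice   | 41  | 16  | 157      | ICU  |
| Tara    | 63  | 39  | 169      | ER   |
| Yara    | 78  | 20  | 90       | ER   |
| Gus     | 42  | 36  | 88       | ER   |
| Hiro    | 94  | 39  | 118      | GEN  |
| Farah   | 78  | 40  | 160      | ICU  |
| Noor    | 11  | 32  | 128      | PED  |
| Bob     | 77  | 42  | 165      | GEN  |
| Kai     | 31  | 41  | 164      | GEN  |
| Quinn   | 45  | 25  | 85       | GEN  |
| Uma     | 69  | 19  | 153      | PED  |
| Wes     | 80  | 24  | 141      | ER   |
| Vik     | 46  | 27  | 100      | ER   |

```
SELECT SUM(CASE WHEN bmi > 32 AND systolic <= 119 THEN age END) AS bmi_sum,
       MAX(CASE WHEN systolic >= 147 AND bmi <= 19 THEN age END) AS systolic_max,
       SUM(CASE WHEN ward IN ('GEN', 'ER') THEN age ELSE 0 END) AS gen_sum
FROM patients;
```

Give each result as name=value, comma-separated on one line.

bmi_sum=225, systolic_max=69, gen_sum=556

[bmi_sum: bmi > 32 AND systolic <= 119]
patient=Sven: ✓ → 89
patient=Alice: ✗
patient=Tara: ✗
patient=Yara: ✗
patient=Gus: ✓ → 42
patient=Hiro: ✓ → 94
patient=Farah: ✗
patient=Noor: ✗
patient=Bob: ✗
patient=Kai: ✗
patient=Quinn: ✗
patient=Uma: ✗
patient=Wes: ✗
patient=Vik: ✗
bmi_sum = 89 + 42 + 94 = 225
—
[systolic_max: systolic >= 147 AND bmi <= 19]
patient=Sven: ✗
patient=Alice: ✓ → 41
patient=Tara: ✗
patient=Yara: ✗
patient=Gus: ✗
patient=Hiro: ✗
patient=Farah: ✗
patient=Noor: ✗
patient=Bob: ✗
patient=Kai: ✗
patient=Quinn: ✗
patient=Uma: ✓ → 69
patient=Wes: ✗
patient=Vik: ✗
systolic_max = MAX(41, 69) = 69
—
[gen_sum: ward IN ('GEN', 'ER')]
patient=Sven: ✗
patient=Alice: ✗
patient=Tara: ✓ → 63
patient=Yara: ✓ → 78
patient=Gus: ✓ → 42
patient=Hiro: ✓ → 94
patient=Farah: ✗
patient=Noor: ✗
patient=Bob: ✓ → 77
patient=Kai: ✓ → 31
patient=Quinn: ✓ → 45
patient=Uma: ✗
patient=Wes: ✓ → 80
patient=Vik: ✓ → 46
gen_sum = 63 + 78 + 42 + 94 + 77 + 31 + 45 + 80 + 46 = 556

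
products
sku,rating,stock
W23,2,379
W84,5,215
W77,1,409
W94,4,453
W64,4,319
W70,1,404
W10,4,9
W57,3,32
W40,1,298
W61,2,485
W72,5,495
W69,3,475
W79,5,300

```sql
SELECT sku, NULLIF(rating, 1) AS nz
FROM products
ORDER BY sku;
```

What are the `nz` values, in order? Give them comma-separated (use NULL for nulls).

4, 2, NULL, 3, 2, 4, 3, NULL, 5, NULL, 5, 5, 4

sku=W10: rating=4 vs 1: differ → 4
sku=W23: rating=2 vs 1: differ → 2
sku=W40: rating=1 vs 1: equal → NULL
sku=W57: rating=3 vs 1: differ → 3
sku=W61: rating=2 vs 1: differ → 2
sku=W64: rating=4 vs 1: differ → 4
sku=W69: rating=3 vs 1: differ → 3
sku=W70: rating=1 vs 1: equal → NULL
sku=W72: rating=5 vs 1: differ → 5
sku=W77: rating=1 vs 1: equal → NULL
sku=W79: rating=5 vs 1: differ → 5
sku=W84: rating=5 vs 1: differ → 5
sku=W94: rating=4 vs 1: differ → 4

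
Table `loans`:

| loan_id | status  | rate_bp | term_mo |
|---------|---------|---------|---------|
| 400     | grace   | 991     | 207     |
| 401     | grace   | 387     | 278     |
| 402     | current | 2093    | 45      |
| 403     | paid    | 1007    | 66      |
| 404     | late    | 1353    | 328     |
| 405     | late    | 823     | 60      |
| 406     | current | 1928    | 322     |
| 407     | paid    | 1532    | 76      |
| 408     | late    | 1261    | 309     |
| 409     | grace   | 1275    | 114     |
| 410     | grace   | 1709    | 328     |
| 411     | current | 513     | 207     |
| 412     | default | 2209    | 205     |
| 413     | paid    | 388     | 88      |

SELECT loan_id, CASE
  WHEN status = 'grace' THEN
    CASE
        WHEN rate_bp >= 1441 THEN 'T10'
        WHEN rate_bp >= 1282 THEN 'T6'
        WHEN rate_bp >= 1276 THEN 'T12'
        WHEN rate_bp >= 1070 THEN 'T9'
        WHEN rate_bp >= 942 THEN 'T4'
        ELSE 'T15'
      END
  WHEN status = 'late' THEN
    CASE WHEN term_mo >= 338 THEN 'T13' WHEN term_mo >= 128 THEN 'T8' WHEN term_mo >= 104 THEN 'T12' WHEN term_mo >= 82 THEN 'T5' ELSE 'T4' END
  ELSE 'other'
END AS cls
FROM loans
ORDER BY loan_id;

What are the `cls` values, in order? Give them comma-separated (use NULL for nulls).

loan_id=400: status='grace' → inner[rate_bp >= 942] → T4
loan_id=401: status='grace' → inner[ELSE] → T15
loan_id=402: status='current' → outer ELSE → other
loan_id=403: status='paid' → outer ELSE → other
loan_id=404: status='late' → inner[term_mo >= 128] → T8
loan_id=405: status='late' → inner[ELSE] → T4
loan_id=406: status='current' → outer ELSE → other
loan_id=407: status='paid' → outer ELSE → other
loan_id=408: status='late' → inner[term_mo >= 128] → T8
loan_id=409: status='grace' → inner[rate_bp >= 1070] → T9
loan_id=410: status='grace' → inner[rate_bp >= 1441] → T10
loan_id=411: status='current' → outer ELSE → other
loan_id=412: status='default' → outer ELSE → other
loan_id=413: status='paid' → outer ELSE → other

T4, T15, other, other, T8, T4, other, other, T8, T9, T10, other, other, other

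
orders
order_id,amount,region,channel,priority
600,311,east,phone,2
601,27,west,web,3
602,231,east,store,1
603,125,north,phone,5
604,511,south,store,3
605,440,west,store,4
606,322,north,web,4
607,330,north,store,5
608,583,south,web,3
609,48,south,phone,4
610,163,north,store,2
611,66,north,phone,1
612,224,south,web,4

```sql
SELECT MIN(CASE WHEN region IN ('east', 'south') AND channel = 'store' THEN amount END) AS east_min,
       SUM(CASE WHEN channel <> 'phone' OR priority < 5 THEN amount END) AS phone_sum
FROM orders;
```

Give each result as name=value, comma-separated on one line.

east_min=231, phone_sum=3256

[east_min: region IN ('east', 'south') AND channel = 'store']
order_id=600: ✗
order_id=601: ✗
order_id=602: ✓ → 231
order_id=603: ✗
order_id=604: ✓ → 511
order_id=605: ✗
order_id=606: ✗
order_id=607: ✗
order_id=608: ✗
order_id=609: ✗
order_id=610: ✗
order_id=611: ✗
order_id=612: ✗
east_min = MIN(231, 511) = 231
—
[phone_sum: channel <> 'phone' OR priority < 5]
order_id=600: ✓ → 311
order_id=601: ✓ → 27
order_id=602: ✓ → 231
order_id=603: ✗
order_id=604: ✓ → 511
order_id=605: ✓ → 440
order_id=606: ✓ → 322
order_id=607: ✓ → 330
order_id=608: ✓ → 583
order_id=609: ✓ → 48
order_id=610: ✓ → 163
order_id=611: ✓ → 66
order_id=612: ✓ → 224
phone_sum = 311 + 27 + 231 + 511 + 440 + 322 + 330 + 583 + 48 + 163 + 66 + 224 = 3256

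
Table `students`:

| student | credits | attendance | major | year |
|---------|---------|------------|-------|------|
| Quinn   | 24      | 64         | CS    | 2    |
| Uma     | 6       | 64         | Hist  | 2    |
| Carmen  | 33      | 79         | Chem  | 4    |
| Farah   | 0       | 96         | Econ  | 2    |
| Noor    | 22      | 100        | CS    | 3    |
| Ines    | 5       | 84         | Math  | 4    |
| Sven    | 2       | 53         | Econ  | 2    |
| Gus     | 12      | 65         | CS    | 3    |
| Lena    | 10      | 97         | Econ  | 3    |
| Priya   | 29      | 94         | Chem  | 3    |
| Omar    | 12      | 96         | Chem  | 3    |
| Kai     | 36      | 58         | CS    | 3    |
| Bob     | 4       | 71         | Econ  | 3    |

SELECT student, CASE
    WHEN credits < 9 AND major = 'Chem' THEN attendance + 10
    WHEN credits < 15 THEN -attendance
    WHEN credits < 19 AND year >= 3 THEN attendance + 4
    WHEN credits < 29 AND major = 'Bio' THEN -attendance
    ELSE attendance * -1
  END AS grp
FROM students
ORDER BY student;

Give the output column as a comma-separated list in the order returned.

student=Bob: credits < 15 → -71
student=Carmen: ELSE → -79
student=Farah: credits < 15 → -96
student=Gus: credits < 15 → -65
student=Ines: credits < 15 → -84
student=Kai: ELSE → -58
student=Lena: credits < 15 → -97
student=Noor: ELSE → -100
student=Omar: credits < 15 → -96
student=Priya: ELSE → -94
student=Quinn: ELSE → -64
student=Sven: credits < 15 → -53
student=Uma: credits < 15 → -64

-71, -79, -96, -65, -84, -58, -97, -100, -96, -94, -64, -53, -64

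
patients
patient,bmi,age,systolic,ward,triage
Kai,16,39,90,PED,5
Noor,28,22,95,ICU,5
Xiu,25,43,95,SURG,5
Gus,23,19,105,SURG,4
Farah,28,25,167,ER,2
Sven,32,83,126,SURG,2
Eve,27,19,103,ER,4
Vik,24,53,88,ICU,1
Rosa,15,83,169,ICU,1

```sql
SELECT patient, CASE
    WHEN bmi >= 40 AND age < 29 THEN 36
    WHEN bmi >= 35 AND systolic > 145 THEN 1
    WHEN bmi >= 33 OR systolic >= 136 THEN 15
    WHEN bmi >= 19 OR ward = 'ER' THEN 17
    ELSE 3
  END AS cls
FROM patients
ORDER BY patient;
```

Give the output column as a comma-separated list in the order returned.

patient=Eve: bmi >= 19 OR ward = 'ER' → 17
patient=Farah: bmi >= 33 OR systolic >= 136 → 15
patient=Gus: bmi >= 19 OR ward = 'ER' → 17
patient=Kai: ELSE → 3
patient=Noor: bmi >= 19 OR ward = 'ER' → 17
patient=Rosa: bmi >= 33 OR systolic >= 136 → 15
patient=Sven: bmi >= 19 OR ward = 'ER' → 17
patient=Vik: bmi >= 19 OR ward = 'ER' → 17
patient=Xiu: bmi >= 19 OR ward = 'ER' → 17

17, 15, 17, 3, 17, 15, 17, 17, 17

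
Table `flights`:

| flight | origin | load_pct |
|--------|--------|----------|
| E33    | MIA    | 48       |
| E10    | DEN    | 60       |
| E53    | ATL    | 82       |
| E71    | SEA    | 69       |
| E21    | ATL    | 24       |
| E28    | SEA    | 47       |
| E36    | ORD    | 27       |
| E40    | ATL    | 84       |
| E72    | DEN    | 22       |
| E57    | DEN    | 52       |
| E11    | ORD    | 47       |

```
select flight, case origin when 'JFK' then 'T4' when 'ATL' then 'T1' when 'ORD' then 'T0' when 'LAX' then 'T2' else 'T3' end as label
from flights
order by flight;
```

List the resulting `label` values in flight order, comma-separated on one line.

T3, T0, T1, T3, T3, T0, T1, T1, T3, T3, T3

flight=E10: ELSE → T3
flight=E11: origin='ORD' → T0
flight=E21: origin='ATL' → T1
flight=E28: ELSE → T3
flight=E33: ELSE → T3
flight=E36: origin='ORD' → T0
flight=E40: origin='ATL' → T1
flight=E53: origin='ATL' → T1
flight=E57: ELSE → T3
flight=E71: ELSE → T3
flight=E72: ELSE → T3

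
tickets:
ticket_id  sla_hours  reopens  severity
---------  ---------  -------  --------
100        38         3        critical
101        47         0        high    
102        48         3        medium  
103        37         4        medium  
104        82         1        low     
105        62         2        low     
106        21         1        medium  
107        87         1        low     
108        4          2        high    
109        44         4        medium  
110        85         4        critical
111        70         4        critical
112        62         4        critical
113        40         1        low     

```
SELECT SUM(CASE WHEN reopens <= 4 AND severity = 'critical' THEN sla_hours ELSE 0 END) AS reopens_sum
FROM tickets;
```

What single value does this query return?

255

ticket_id=100: ✓ → 38
ticket_id=101: ✗
ticket_id=102: ✗
ticket_id=103: ✗
ticket_id=104: ✗
ticket_id=105: ✗
ticket_id=106: ✗
ticket_id=107: ✗
ticket_id=108: ✗
ticket_id=109: ✗
ticket_id=110: ✓ → 85
ticket_id=111: ✓ → 70
ticket_id=112: ✓ → 62
ticket_id=113: ✗
reopens_sum = 38 + 85 + 70 + 62 = 255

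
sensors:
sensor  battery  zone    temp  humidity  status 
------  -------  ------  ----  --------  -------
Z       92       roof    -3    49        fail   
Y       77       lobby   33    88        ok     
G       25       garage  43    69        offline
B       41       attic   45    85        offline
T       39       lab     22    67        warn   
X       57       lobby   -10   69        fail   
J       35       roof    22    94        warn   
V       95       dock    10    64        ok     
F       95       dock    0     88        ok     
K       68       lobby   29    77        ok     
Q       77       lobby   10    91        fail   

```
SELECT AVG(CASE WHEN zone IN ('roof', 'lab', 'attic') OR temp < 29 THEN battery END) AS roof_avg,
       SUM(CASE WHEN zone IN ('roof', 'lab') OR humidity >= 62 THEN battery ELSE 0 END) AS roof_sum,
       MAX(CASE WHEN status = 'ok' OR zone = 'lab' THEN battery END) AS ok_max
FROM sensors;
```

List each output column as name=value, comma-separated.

roof_avg=66.375, roof_sum=701, ok_max=95

[roof_avg: zone IN ('roof', 'lab', 'attic') OR temp < 29]
sensor=Z: ✓ → 92
sensor=Y: ✗
sensor=G: ✗
sensor=B: ✓ → 41
sensor=T: ✓ → 39
sensor=X: ✓ → 57
sensor=J: ✓ → 35
sensor=V: ✓ → 95
sensor=F: ✓ → 95
sensor=K: ✗
sensor=Q: ✓ → 77
roof_avg = (92 + 41 + 39 + 57 + 35 + 95 + 95 + 77) / 8 = 66.375
—
[roof_sum: zone IN ('roof', 'lab') OR humidity >= 62]
sensor=Z: ✓ → 92
sensor=Y: ✓ → 77
sensor=G: ✓ → 25
sensor=B: ✓ → 41
sensor=T: ✓ → 39
sensor=X: ✓ → 57
sensor=J: ✓ → 35
sensor=V: ✓ → 95
sensor=F: ✓ → 95
sensor=K: ✓ → 68
sensor=Q: ✓ → 77
roof_sum = 92 + 77 + 25 + 41 + 39 + 57 + 35 + 95 + 95 + 68 + 77 = 701
—
[ok_max: status = 'ok' OR zone = 'lab']
sensor=Z: ✗
sensor=Y: ✓ → 77
sensor=G: ✗
sensor=B: ✗
sensor=T: ✓ → 39
sensor=X: ✗
sensor=J: ✗
sensor=V: ✓ → 95
sensor=F: ✓ → 95
sensor=K: ✓ → 68
sensor=Q: ✗
ok_max = MAX(77, 39, 95, 95, 68) = 95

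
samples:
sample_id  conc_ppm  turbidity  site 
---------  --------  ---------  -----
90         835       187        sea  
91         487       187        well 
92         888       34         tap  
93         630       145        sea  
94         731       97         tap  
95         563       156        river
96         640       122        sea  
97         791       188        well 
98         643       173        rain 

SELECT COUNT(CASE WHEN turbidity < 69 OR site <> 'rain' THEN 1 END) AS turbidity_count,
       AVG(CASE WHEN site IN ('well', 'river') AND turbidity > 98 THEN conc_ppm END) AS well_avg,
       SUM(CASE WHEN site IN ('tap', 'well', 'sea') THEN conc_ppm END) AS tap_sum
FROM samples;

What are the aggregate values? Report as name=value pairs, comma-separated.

[turbidity_count: turbidity < 69 OR site <> 'rain']
sample_id=90: ✓ → 1
sample_id=91: ✓ → 1
sample_id=92: ✓ → 1
sample_id=93: ✓ → 1
sample_id=94: ✓ → 1
sample_id=95: ✓ → 1
sample_id=96: ✓ → 1
sample_id=97: ✓ → 1
sample_id=98: ✗
turbidity_count = COUNT(1, 1, 1, 1, 1, 1, 1, 1) = 8
—
[well_avg: site IN ('well', 'river') AND turbidity > 98]
sample_id=90: ✗
sample_id=91: ✓ → 487
sample_id=92: ✗
sample_id=93: ✗
sample_id=94: ✗
sample_id=95: ✓ → 563
sample_id=96: ✗
sample_id=97: ✓ → 791
sample_id=98: ✗
well_avg = (487 + 563 + 791) / 3 = 613.6666666667
—
[tap_sum: site IN ('tap', 'well', 'sea')]
sample_id=90: ✓ → 835
sample_id=91: ✓ → 487
sample_id=92: ✓ → 888
sample_id=93: ✓ → 630
sample_id=94: ✓ → 731
sample_id=95: ✗
sample_id=96: ✓ → 640
sample_id=97: ✓ → 791
sample_id=98: ✗
tap_sum = 835 + 487 + 888 + 630 + 731 + 640 + 791 = 5002

turbidity_count=8, well_avg=613.6666666667, tap_sum=5002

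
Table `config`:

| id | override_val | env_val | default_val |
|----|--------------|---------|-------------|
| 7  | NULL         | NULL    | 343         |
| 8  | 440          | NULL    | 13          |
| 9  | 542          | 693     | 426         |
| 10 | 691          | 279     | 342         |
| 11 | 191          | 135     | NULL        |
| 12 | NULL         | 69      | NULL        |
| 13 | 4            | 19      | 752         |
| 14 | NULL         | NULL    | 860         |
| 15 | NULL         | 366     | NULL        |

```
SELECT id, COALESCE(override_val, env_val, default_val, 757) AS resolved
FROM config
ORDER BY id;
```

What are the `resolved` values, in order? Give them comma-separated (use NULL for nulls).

343, 440, 542, 691, 191, 69, 4, 860, 366

id=7: override_val=NULL, env_val=NULL, default_val=343 → 343
id=8: override_val=440 → 440
id=9: override_val=542 → 542
id=10: override_val=691 → 691
id=11: override_val=191 → 191
id=12: override_val=NULL, env_val=69 → 69
id=13: override_val=4 → 4
id=14: override_val=NULL, env_val=NULL, default_val=860 → 860
id=15: override_val=NULL, env_val=366 → 366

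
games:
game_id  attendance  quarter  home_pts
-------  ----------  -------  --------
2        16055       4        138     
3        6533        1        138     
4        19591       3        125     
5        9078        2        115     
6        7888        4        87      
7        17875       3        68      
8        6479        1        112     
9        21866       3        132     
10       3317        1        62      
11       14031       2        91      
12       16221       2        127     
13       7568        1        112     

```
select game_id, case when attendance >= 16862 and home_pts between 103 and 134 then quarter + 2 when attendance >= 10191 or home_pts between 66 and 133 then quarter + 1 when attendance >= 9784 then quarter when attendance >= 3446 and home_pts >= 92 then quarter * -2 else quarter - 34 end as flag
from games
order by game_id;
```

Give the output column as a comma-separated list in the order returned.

5, -2, 5, 3, 5, 4, 2, 5, -33, 3, 3, 2

game_id=2: attendance >= 10191 or home_pts between 66 and 133 → 5
game_id=3: attendance >= 3446 and home_pts >= 92 → -2
game_id=4: attendance >= 16862 and home_pts between 103 and 134 → 5
game_id=5: attendance >= 10191 or home_pts between 66 and 133 → 3
game_id=6: attendance >= 10191 or home_pts between 66 and 133 → 5
game_id=7: attendance >= 10191 or home_pts between 66 and 133 → 4
game_id=8: attendance >= 10191 or home_pts between 66 and 133 → 2
game_id=9: attendance >= 16862 and home_pts between 103 and 134 → 5
game_id=10: ELSE → -33
game_id=11: attendance >= 10191 or home_pts between 66 and 133 → 3
game_id=12: attendance >= 10191 or home_pts between 66 and 133 → 3
game_id=13: attendance >= 10191 or home_pts between 66 and 133 → 2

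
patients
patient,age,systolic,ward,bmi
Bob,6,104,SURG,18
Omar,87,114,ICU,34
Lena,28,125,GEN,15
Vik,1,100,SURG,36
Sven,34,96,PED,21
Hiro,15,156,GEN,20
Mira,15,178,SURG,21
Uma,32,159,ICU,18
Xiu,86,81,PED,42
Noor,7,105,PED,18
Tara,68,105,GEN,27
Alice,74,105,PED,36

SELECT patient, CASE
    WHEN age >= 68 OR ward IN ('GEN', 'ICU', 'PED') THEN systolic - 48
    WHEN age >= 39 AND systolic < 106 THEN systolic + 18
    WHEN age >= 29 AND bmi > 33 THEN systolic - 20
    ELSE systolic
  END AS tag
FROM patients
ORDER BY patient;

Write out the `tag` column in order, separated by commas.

57, 104, 108, 77, 178, 57, 66, 48, 57, 111, 100, 33

patient=Alice: age >= 68 OR ward IN ('GEN', 'ICU', 'PED') → 57
patient=Bob: ELSE → 104
patient=Hiro: age >= 68 OR ward IN ('GEN', 'ICU', 'PED') → 108
patient=Lena: age >= 68 OR ward IN ('GEN', 'ICU', 'PED') → 77
patient=Mira: ELSE → 178
patient=Noor: age >= 68 OR ward IN ('GEN', 'ICU', 'PED') → 57
patient=Omar: age >= 68 OR ward IN ('GEN', 'ICU', 'PED') → 66
patient=Sven: age >= 68 OR ward IN ('GEN', 'ICU', 'PED') → 48
patient=Tara: age >= 68 OR ward IN ('GEN', 'ICU', 'PED') → 57
patient=Uma: age >= 68 OR ward IN ('GEN', 'ICU', 'PED') → 111
patient=Vik: ELSE → 100
patient=Xiu: age >= 68 OR ward IN ('GEN', 'ICU', 'PED') → 33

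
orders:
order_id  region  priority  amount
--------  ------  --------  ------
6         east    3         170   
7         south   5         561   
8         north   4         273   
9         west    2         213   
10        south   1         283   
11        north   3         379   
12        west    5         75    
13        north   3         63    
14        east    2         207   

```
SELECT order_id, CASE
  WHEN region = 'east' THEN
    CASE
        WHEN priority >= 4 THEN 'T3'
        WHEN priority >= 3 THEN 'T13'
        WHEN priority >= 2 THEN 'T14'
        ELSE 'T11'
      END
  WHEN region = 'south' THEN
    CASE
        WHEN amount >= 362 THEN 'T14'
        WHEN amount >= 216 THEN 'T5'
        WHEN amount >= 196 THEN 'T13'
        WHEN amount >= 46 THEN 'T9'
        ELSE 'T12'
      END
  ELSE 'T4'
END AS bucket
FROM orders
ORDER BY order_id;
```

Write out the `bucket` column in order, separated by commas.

T13, T14, T4, T4, T5, T4, T4, T4, T14

order_id=6: region='east' → inner[priority >= 3] → T13
order_id=7: region='south' → inner[amount >= 362] → T14
order_id=8: region='north' → outer ELSE → T4
order_id=9: region='west' → outer ELSE → T4
order_id=10: region='south' → inner[amount >= 216] → T5
order_id=11: region='north' → outer ELSE → T4
order_id=12: region='west' → outer ELSE → T4
order_id=13: region='north' → outer ELSE → T4
order_id=14: region='east' → inner[priority >= 2] → T14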